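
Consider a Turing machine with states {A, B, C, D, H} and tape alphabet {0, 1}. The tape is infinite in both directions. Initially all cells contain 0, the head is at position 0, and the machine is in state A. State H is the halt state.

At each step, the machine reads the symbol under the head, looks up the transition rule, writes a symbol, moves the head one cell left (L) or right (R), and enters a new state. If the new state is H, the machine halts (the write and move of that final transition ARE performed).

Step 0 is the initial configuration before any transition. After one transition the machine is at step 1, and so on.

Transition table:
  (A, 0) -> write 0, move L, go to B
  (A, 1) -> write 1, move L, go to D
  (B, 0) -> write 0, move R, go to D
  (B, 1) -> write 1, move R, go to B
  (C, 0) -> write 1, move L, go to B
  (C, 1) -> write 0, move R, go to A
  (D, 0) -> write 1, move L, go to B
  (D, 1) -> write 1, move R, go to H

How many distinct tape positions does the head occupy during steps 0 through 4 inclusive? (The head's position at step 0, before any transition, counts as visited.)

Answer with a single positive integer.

Step 1: in state A at pos 0, read 0 -> (A,0)->write 0,move L,goto B. Now: state=B, head=-1, tape[-2..1]=0000 (head:  ^)
Step 2: in state B at pos -1, read 0 -> (B,0)->write 0,move R,goto D. Now: state=D, head=0, tape[-2..1]=0000 (head:   ^)
Step 3: in state D at pos 0, read 0 -> (D,0)->write 1,move L,goto B. Now: state=B, head=-1, tape[-2..1]=0010 (head:  ^)
Step 4: in state B at pos -1, read 0 -> (B,0)->write 0,move R,goto D. Now: state=D, head=0, tape[-2..1]=0010 (head:   ^)
Head positions at steps 0..4: starting at 0, distinct positions visited = {-1, 0} -> 2 position(s)

Answer: 2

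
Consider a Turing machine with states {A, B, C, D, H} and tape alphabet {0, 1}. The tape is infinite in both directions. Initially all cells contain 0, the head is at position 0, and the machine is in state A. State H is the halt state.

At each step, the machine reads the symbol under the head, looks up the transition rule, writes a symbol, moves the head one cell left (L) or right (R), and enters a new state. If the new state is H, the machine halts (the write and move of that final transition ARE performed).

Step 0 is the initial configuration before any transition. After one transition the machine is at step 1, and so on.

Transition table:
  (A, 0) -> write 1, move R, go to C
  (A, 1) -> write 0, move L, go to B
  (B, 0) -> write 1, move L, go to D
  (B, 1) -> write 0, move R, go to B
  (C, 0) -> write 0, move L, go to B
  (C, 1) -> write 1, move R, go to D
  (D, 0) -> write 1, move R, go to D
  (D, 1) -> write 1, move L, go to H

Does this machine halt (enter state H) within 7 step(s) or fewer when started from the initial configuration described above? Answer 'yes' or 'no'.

Step 1: in state A at pos 0, read 0 -> (A,0)->write 1,move R,goto C. Now: state=C, head=1, tape[-1..2]=0100 (head:   ^)
Step 2: in state C at pos 1, read 0 -> (C,0)->write 0,move L,goto B. Now: state=B, head=0, tape[-1..2]=0100 (head:  ^)
Step 3: in state B at pos 0, read 1 -> (B,1)->write 0,move R,goto B. Now: state=B, head=1, tape[-1..2]=0000 (head:   ^)
Step 4: in state B at pos 1, read 0 -> (B,0)->write 1,move L,goto D. Now: state=D, head=0, tape[-1..2]=0010 (head:  ^)
Step 5: in state D at pos 0, read 0 -> (D,0)->write 1,move R,goto D. Now: state=D, head=1, tape[-1..2]=0110 (head:   ^)
Step 6: in state D at pos 1, read 1 -> (D,1)->write 1,move L,goto H. Now: state=H, head=0, tape[-1..2]=0110 (head:  ^)
State H reached at step 6; 6 <= 7 -> yes

Answer: yes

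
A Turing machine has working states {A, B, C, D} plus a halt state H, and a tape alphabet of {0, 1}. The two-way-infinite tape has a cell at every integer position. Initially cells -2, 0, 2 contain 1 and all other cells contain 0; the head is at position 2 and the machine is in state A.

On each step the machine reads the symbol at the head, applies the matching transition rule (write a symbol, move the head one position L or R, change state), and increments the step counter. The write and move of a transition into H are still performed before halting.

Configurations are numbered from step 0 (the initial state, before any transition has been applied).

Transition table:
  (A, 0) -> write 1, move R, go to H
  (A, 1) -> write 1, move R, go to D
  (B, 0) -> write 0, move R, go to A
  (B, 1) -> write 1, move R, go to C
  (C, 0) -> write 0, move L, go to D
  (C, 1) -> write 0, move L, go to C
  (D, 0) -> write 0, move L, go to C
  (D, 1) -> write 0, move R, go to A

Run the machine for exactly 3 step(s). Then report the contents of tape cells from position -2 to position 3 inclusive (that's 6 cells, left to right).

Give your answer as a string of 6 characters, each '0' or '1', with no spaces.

Step 1: in state A at pos 2, read 1 -> (A,1)->write 1,move R,goto D. Now: state=D, head=3, tape[-3..4]=01010100 (head:       ^)
Step 2: in state D at pos 3, read 0 -> (D,0)->write 0,move L,goto C. Now: state=C, head=2, tape[-3..4]=01010100 (head:      ^)
Step 3: in state C at pos 2, read 1 -> (C,1)->write 0,move L,goto C. Now: state=C, head=1, tape[-3..4]=01010000 (head:     ^)

Answer: 101000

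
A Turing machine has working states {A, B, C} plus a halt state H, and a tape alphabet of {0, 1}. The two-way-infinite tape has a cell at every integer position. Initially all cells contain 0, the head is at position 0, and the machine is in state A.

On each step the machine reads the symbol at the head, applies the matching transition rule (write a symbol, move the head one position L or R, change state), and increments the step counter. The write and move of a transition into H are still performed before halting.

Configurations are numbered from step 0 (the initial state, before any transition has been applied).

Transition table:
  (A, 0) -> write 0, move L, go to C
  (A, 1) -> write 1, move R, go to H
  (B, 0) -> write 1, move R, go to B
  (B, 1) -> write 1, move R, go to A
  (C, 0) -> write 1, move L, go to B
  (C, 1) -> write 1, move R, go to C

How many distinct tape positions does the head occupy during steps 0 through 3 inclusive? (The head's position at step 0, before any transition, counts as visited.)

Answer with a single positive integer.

Step 1: in state A at pos 0, read 0 -> (A,0)->write 0,move L,goto C. Now: state=C, head=-1, tape[-2..1]=0000 (head:  ^)
Step 2: in state C at pos -1, read 0 -> (C,0)->write 1,move L,goto B. Now: state=B, head=-2, tape[-3..1]=00100 (head:  ^)
Step 3: in state B at pos -2, read 0 -> (B,0)->write 1,move R,goto B. Now: state=B, head=-1, tape[-3..1]=01100 (head:   ^)
Head positions at steps 0..3: starting at 0, distinct positions visited = {-2, -1, 0} -> 3 position(s)

Answer: 3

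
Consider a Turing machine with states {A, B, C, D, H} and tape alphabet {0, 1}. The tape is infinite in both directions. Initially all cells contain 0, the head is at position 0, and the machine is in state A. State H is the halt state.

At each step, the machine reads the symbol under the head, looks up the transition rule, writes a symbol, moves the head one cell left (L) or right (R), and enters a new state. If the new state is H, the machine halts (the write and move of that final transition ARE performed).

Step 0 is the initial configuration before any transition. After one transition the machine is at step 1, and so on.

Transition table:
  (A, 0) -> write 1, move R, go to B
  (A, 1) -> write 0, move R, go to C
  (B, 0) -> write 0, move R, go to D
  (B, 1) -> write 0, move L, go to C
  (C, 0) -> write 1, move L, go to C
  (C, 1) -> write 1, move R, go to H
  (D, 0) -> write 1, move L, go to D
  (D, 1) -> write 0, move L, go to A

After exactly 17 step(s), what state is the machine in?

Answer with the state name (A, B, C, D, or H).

Step 1: in state A at pos 0, read 0 -> (A,0)->write 1,move R,goto B. Now: state=B, head=1, tape[-1..2]=0100 (head:   ^)
Step 2: in state B at pos 1, read 0 -> (B,0)->write 0,move R,goto D. Now: state=D, head=2, tape[-1..3]=01000 (head:    ^)
Step 3: in state D at pos 2, read 0 -> (D,0)->write 1,move L,goto D. Now: state=D, head=1, tape[-1..3]=01010 (head:   ^)
Step 4: in state D at pos 1, read 0 -> (D,0)->write 1,move L,goto D. Now: state=D, head=0, tape[-1..3]=01110 (head:  ^)
Step 5: in state D at pos 0, read 1 -> (D,1)->write 0,move L,goto A. Now: state=A, head=-1, tape[-2..3]=000110 (head:  ^)
Step 6: in state A at pos -1, read 0 -> (A,0)->write 1,move R,goto B. Now: state=B, head=0, tape[-2..3]=010110 (head:   ^)
Step 7: in state B at pos 0, read 0 -> (B,0)->write 0,move R,goto D. Now: state=D, head=1, tape[-2..3]=010110 (head:    ^)
Step 8: in state D at pos 1, read 1 -> (D,1)->write 0,move L,goto A. Now: state=A, head=0, tape[-2..3]=010010 (head:   ^)
Step 9: in state A at pos 0, read 0 -> (A,0)->write 1,move R,goto B. Now: state=B, head=1, tape[-2..3]=011010 (head:    ^)
Step 10: in state B at pos 1, read 0 -> (B,0)->write 0,move R,goto D. Now: state=D, head=2, tape[-2..3]=011010 (head:     ^)
Step 11: in state D at pos 2, read 1 -> (D,1)->write 0,move L,goto A. Now: state=A, head=1, tape[-2..3]=011000 (head:    ^)
Step 12: in state A at pos 1, read 0 -> (A,0)->write 1,move R,goto B. Now: state=B, head=2, tape[-2..3]=011100 (head:     ^)
Step 13: in state B at pos 2, read 0 -> (B,0)->write 0,move R,goto D. Now: state=D, head=3, tape[-2..4]=0111000 (head:      ^)
Step 14: in state D at pos 3, read 0 -> (D,0)->write 1,move L,goto D. Now: state=D, head=2, tape[-2..4]=0111010 (head:     ^)
Step 15: in state D at pos 2, read 0 -> (D,0)->write 1,move L,goto D. Now: state=D, head=1, tape[-2..4]=0111110 (head:    ^)
Step 16: in state D at pos 1, read 1 -> (D,1)->write 0,move L,goto A. Now: state=A, head=0, tape[-2..4]=0110110 (head:   ^)
Step 17: in state A at pos 0, read 1 -> (A,1)->write 0,move R,goto C. Now: state=C, head=1, tape[-2..4]=0100110 (head:    ^)

Answer: C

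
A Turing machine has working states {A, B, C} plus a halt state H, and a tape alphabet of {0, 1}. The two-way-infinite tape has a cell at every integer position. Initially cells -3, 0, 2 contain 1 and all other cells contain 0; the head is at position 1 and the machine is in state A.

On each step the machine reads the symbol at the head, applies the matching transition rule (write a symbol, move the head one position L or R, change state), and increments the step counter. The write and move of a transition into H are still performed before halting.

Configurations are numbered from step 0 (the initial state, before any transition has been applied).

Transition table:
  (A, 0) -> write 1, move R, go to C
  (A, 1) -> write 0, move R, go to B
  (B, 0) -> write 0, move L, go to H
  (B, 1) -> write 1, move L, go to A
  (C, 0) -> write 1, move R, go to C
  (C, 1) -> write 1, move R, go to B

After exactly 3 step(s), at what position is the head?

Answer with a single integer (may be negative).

Step 1: in state A at pos 1, read 0 -> (A,0)->write 1,move R,goto C. Now: state=C, head=2, tape[-4..3]=01001110 (head:       ^)
Step 2: in state C at pos 2, read 1 -> (C,1)->write 1,move R,goto B. Now: state=B, head=3, tape[-4..4]=010011100 (head:        ^)
Step 3: in state B at pos 3, read 0 -> (B,0)->write 0,move L,goto H. Now: state=H, head=2, tape[-4..4]=010011100 (head:       ^)

Answer: 2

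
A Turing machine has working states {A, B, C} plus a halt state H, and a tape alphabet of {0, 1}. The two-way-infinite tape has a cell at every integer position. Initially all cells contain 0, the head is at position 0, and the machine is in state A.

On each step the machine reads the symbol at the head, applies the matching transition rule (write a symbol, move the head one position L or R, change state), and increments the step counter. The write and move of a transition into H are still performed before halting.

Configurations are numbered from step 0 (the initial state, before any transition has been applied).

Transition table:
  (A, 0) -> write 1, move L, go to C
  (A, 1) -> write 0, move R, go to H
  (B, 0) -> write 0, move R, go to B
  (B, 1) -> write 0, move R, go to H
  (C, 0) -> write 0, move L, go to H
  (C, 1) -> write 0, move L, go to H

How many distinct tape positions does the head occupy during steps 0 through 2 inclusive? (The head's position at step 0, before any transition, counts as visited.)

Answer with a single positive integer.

Step 1: in state A at pos 0, read 0 -> (A,0)->write 1,move L,goto C. Now: state=C, head=-1, tape[-2..1]=0010 (head:  ^)
Step 2: in state C at pos -1, read 0 -> (C,0)->write 0,move L,goto H. Now: state=H, head=-2, tape[-3..1]=00010 (head:  ^)
Head positions at steps 0..2: starting at 0, distinct positions visited = {-2, -1, 0} -> 3 position(s)

Answer: 3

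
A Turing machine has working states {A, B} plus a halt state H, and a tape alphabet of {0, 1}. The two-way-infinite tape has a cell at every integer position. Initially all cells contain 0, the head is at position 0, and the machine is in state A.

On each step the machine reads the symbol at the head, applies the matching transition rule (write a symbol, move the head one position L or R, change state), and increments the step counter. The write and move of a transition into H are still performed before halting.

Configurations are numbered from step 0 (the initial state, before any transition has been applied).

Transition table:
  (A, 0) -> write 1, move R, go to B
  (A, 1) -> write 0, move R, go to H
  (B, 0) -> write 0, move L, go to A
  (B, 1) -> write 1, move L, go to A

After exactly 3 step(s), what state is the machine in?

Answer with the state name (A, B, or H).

Answer: H

Derivation:
Step 1: in state A at pos 0, read 0 -> (A,0)->write 1,move R,goto B. Now: state=B, head=1, tape[-1..2]=0100 (head:   ^)
Step 2: in state B at pos 1, read 0 -> (B,0)->write 0,move L,goto A. Now: state=A, head=0, tape[-1..2]=0100 (head:  ^)
Step 3: in state A at pos 0, read 1 -> (A,1)->write 0,move R,goto H. Now: state=H, head=1, tape[-1..2]=0000 (head:   ^)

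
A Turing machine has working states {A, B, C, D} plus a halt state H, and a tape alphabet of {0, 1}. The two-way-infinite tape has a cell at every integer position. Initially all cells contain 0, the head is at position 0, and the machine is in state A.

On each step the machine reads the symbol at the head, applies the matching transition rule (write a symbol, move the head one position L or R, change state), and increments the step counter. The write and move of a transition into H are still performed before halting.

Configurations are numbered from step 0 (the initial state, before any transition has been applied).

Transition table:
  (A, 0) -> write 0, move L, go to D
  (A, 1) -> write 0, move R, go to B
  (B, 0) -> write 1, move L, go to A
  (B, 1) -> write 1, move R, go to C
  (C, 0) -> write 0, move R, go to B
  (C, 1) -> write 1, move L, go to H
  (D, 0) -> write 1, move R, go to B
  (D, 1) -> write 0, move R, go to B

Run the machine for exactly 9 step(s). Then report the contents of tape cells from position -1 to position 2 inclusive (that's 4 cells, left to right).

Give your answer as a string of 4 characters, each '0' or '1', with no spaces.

Step 1: in state A at pos 0, read 0 -> (A,0)->write 0,move L,goto D. Now: state=D, head=-1, tape[-2..1]=0000 (head:  ^)
Step 2: in state D at pos -1, read 0 -> (D,0)->write 1,move R,goto B. Now: state=B, head=0, tape[-2..1]=0100 (head:   ^)
Step 3: in state B at pos 0, read 0 -> (B,0)->write 1,move L,goto A. Now: state=A, head=-1, tape[-2..1]=0110 (head:  ^)
Step 4: in state A at pos -1, read 1 -> (A,1)->write 0,move R,goto B. Now: state=B, head=0, tape[-2..1]=0010 (head:   ^)
Step 5: in state B at pos 0, read 1 -> (B,1)->write 1,move R,goto C. Now: state=C, head=1, tape[-2..2]=00100 (head:    ^)
Step 6: in state C at pos 1, read 0 -> (C,0)->write 0,move R,goto B. Now: state=B, head=2, tape[-2..3]=001000 (head:     ^)
Step 7: in state B at pos 2, read 0 -> (B,0)->write 1,move L,goto A. Now: state=A, head=1, tape[-2..3]=001010 (head:    ^)
Step 8: in state A at pos 1, read 0 -> (A,0)->write 0,move L,goto D. Now: state=D, head=0, tape[-2..3]=001010 (head:   ^)
Step 9: in state D at pos 0, read 1 -> (D,1)->write 0,move R,goto B. Now: state=B, head=1, tape[-2..3]=000010 (head:    ^)

Answer: 0001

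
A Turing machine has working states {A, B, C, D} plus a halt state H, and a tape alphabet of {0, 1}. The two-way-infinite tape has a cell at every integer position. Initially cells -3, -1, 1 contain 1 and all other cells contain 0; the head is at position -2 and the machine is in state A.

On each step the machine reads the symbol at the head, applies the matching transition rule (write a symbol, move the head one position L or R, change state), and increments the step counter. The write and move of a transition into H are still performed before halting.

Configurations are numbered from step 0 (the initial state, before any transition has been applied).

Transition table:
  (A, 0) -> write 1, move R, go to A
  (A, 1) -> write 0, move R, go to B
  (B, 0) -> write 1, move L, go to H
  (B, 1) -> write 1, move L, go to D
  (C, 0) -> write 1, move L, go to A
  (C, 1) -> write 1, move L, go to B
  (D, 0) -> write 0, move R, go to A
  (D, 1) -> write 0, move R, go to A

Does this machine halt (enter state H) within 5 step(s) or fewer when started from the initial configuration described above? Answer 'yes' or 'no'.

Step 1: in state A at pos -2, read 0 -> (A,0)->write 1,move R,goto A. Now: state=A, head=-1, tape[-4..2]=0111010 (head:    ^)
Step 2: in state A at pos -1, read 1 -> (A,1)->write 0,move R,goto B. Now: state=B, head=0, tape[-4..2]=0110010 (head:     ^)
Step 3: in state B at pos 0, read 0 -> (B,0)->write 1,move L,goto H. Now: state=H, head=-1, tape[-4..2]=0110110 (head:    ^)
State H reached at step 3; 3 <= 5 -> yes

Answer: yes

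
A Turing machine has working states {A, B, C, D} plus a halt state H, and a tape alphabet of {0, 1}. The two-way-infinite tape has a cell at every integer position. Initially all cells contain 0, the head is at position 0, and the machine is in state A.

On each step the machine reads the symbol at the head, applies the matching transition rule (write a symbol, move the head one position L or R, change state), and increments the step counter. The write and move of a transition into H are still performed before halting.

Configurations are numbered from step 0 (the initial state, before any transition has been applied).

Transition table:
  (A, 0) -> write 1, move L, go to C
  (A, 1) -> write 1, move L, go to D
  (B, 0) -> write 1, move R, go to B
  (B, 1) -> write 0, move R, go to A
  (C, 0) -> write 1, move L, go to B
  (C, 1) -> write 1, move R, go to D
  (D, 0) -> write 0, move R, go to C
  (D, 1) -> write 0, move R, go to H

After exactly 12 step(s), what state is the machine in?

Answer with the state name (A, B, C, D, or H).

Answer: C

Derivation:
Step 1: in state A at pos 0, read 0 -> (A,0)->write 1,move L,goto C. Now: state=C, head=-1, tape[-2..1]=0010 (head:  ^)
Step 2: in state C at pos -1, read 0 -> (C,0)->write 1,move L,goto B. Now: state=B, head=-2, tape[-3..1]=00110 (head:  ^)
Step 3: in state B at pos -2, read 0 -> (B,0)->write 1,move R,goto B. Now: state=B, head=-1, tape[-3..1]=01110 (head:   ^)
Step 4: in state B at pos -1, read 1 -> (B,1)->write 0,move R,goto A. Now: state=A, head=0, tape[-3..1]=01010 (head:    ^)
Step 5: in state A at pos 0, read 1 -> (A,1)->write 1,move L,goto D. Now: state=D, head=-1, tape[-3..1]=01010 (head:   ^)
Step 6: in state D at pos -1, read 0 -> (D,0)->write 0,move R,goto C. Now: state=C, head=0, tape[-3..1]=01010 (head:    ^)
Step 7: in state C at pos 0, read 1 -> (C,1)->write 1,move R,goto D. Now: state=D, head=1, tape[-3..2]=010100 (head:     ^)
Step 8: in state D at pos 1, read 0 -> (D,0)->write 0,move R,goto C. Now: state=C, head=2, tape[-3..3]=0101000 (head:      ^)
Step 9: in state C at pos 2, read 0 -> (C,0)->write 1,move L,goto B. Now: state=B, head=1, tape[-3..3]=0101010 (head:     ^)
Step 10: in state B at pos 1, read 0 -> (B,0)->write 1,move R,goto B. Now: state=B, head=2, tape[-3..3]=0101110 (head:      ^)
Step 11: in state B at pos 2, read 1 -> (B,1)->write 0,move R,goto A. Now: state=A, head=3, tape[-3..4]=01011000 (head:       ^)
Step 12: in state A at pos 3, read 0 -> (A,0)->write 1,move L,goto C. Now: state=C, head=2, tape[-3..4]=01011010 (head:      ^)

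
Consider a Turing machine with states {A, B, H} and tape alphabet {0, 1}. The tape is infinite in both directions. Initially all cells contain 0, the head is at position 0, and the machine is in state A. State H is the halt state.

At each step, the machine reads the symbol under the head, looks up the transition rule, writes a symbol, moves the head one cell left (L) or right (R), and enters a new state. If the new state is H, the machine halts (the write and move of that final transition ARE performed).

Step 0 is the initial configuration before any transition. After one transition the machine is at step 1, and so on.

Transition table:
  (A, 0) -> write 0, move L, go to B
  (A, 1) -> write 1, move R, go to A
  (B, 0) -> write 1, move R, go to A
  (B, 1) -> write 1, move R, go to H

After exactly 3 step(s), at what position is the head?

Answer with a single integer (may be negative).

Answer: -1

Derivation:
Step 1: in state A at pos 0, read 0 -> (A,0)->write 0,move L,goto B. Now: state=B, head=-1, tape[-2..1]=0000 (head:  ^)
Step 2: in state B at pos -1, read 0 -> (B,0)->write 1,move R,goto A. Now: state=A, head=0, tape[-2..1]=0100 (head:   ^)
Step 3: in state A at pos 0, read 0 -> (A,0)->write 0,move L,goto B. Now: state=B, head=-1, tape[-2..1]=0100 (head:  ^)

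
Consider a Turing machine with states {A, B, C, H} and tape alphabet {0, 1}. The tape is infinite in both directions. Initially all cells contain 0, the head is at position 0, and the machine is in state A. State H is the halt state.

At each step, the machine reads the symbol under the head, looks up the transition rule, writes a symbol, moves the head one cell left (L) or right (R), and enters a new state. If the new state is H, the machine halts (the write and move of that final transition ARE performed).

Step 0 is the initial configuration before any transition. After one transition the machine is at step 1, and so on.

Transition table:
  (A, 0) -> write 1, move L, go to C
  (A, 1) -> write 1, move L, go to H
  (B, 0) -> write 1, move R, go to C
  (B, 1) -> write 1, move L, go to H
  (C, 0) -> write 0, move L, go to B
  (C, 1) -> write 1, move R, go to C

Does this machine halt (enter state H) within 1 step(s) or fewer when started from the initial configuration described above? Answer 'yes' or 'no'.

Step 1: in state A at pos 0, read 0 -> (A,0)->write 1,move L,goto C. Now: state=C, head=-1, tape[-2..1]=0010 (head:  ^)
After 1 step(s): state = C (not H) -> not halted within 1 -> no

Answer: no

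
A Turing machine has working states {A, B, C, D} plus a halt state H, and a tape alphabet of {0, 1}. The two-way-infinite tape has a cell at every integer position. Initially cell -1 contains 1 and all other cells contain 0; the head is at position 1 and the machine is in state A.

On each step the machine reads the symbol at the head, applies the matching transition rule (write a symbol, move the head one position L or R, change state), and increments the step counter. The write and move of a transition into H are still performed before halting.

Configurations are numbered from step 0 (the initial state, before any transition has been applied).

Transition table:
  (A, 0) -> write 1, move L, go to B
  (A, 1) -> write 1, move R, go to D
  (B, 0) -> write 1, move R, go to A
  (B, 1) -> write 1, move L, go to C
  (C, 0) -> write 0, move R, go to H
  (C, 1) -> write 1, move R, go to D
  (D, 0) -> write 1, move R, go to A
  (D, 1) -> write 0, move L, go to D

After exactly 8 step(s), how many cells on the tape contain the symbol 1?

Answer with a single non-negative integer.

Answer: 4

Derivation:
Step 1: in state A at pos 1, read 0 -> (A,0)->write 1,move L,goto B. Now: state=B, head=0, tape[-2..2]=01010 (head:   ^)
Step 2: in state B at pos 0, read 0 -> (B,0)->write 1,move R,goto A. Now: state=A, head=1, tape[-2..2]=01110 (head:    ^)
Step 3: in state A at pos 1, read 1 -> (A,1)->write 1,move R,goto D. Now: state=D, head=2, tape[-2..3]=011100 (head:     ^)
Step 4: in state D at pos 2, read 0 -> (D,0)->write 1,move R,goto A. Now: state=A, head=3, tape[-2..4]=0111100 (head:      ^)
Step 5: in state A at pos 3, read 0 -> (A,0)->write 1,move L,goto B. Now: state=B, head=2, tape[-2..4]=0111110 (head:     ^)
Step 6: in state B at pos 2, read 1 -> (B,1)->write 1,move L,goto C. Now: state=C, head=1, tape[-2..4]=0111110 (head:    ^)
Step 7: in state C at pos 1, read 1 -> (C,1)->write 1,move R,goto D. Now: state=D, head=2, tape[-2..4]=0111110 (head:     ^)
Step 8: in state D at pos 2, read 1 -> (D,1)->write 0,move L,goto D. Now: state=D, head=1, tape[-2..4]=0111010 (head:    ^)
Cells containing 1 after step 8: {-1, 0, 1, 3} -> 4 cell(s)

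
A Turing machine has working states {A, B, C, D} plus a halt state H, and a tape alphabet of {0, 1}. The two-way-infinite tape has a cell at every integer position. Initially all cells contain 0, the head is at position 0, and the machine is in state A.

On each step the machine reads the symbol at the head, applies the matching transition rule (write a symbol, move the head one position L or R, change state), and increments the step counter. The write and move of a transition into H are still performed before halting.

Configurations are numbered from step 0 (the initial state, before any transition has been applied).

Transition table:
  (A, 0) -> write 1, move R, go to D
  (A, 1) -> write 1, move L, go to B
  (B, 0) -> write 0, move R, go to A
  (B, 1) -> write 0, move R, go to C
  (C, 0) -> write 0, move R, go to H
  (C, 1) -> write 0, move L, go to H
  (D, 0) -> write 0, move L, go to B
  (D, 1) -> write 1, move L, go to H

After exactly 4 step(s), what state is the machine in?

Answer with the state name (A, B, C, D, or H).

Answer: H

Derivation:
Step 1: in state A at pos 0, read 0 -> (A,0)->write 1,move R,goto D. Now: state=D, head=1, tape[-1..2]=0100 (head:   ^)
Step 2: in state D at pos 1, read 0 -> (D,0)->write 0,move L,goto B. Now: state=B, head=0, tape[-1..2]=0100 (head:  ^)
Step 3: in state B at pos 0, read 1 -> (B,1)->write 0,move R,goto C. Now: state=C, head=1, tape[-1..2]=0000 (head:   ^)
Step 4: in state C at pos 1, read 0 -> (C,0)->write 0,move R,goto H. Now: state=H, head=2, tape[-1..3]=00000 (head:    ^)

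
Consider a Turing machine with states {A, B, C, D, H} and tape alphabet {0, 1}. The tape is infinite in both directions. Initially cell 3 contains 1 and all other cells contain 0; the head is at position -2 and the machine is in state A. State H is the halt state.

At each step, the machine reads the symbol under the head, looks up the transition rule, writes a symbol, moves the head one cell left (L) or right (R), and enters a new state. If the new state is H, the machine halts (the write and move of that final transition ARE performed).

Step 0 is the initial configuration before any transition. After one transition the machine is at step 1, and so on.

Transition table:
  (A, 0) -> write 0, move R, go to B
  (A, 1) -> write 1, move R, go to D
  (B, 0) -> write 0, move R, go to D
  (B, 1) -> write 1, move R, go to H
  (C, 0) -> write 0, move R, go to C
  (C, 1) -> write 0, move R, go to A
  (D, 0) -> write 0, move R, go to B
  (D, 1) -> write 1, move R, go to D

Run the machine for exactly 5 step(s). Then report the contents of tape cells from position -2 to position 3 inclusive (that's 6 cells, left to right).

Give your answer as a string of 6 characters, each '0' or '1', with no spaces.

Answer: 000001

Derivation:
Step 1: in state A at pos -2, read 0 -> (A,0)->write 0,move R,goto B. Now: state=B, head=-1, tape[-3..4]=00000010 (head:   ^)
Step 2: in state B at pos -1, read 0 -> (B,0)->write 0,move R,goto D. Now: state=D, head=0, tape[-3..4]=00000010 (head:    ^)
Step 3: in state D at pos 0, read 0 -> (D,0)->write 0,move R,goto B. Now: state=B, head=1, tape[-3..4]=00000010 (head:     ^)
Step 4: in state B at pos 1, read 0 -> (B,0)->write 0,move R,goto D. Now: state=D, head=2, tape[-3..4]=00000010 (head:      ^)
Step 5: in state D at pos 2, read 0 -> (D,0)->write 0,move R,goto B. Now: state=B, head=3, tape[-3..4]=00000010 (head:       ^)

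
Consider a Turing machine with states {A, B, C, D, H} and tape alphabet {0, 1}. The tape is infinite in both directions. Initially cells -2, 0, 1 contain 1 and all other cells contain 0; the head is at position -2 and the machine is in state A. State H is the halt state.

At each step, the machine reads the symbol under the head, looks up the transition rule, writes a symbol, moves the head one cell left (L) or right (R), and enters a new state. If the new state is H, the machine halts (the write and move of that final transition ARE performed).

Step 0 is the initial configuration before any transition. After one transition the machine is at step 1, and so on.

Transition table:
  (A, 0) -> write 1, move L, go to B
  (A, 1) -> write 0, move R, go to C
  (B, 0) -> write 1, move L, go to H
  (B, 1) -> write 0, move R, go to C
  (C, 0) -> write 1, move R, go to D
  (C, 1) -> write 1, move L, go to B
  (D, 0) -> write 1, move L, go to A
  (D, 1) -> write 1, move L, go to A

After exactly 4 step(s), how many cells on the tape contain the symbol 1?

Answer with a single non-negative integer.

Answer: 2

Derivation:
Step 1: in state A at pos -2, read 1 -> (A,1)->write 0,move R,goto C. Now: state=C, head=-1, tape[-3..2]=000110 (head:   ^)
Step 2: in state C at pos -1, read 0 -> (C,0)->write 1,move R,goto D. Now: state=D, head=0, tape[-3..2]=001110 (head:    ^)
Step 3: in state D at pos 0, read 1 -> (D,1)->write 1,move L,goto A. Now: state=A, head=-1, tape[-3..2]=001110 (head:   ^)
Step 4: in state A at pos -1, read 1 -> (A,1)->write 0,move R,goto C. Now: state=C, head=0, tape[-3..2]=000110 (head:    ^)
Cells containing 1 after step 4: {0, 1} -> 2 cell(s)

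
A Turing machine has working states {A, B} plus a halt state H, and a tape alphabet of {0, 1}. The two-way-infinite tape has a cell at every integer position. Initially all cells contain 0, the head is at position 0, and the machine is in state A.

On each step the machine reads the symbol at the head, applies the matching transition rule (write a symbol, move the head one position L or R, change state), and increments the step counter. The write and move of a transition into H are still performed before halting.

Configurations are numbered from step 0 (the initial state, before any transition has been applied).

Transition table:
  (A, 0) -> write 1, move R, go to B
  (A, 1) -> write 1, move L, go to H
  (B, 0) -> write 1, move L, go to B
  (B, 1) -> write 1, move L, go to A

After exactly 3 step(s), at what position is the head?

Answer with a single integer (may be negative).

Answer: -1

Derivation:
Step 1: in state A at pos 0, read 0 -> (A,0)->write 1,move R,goto B. Now: state=B, head=1, tape[-1..2]=0100 (head:   ^)
Step 2: in state B at pos 1, read 0 -> (B,0)->write 1,move L,goto B. Now: state=B, head=0, tape[-1..2]=0110 (head:  ^)
Step 3: in state B at pos 0, read 1 -> (B,1)->write 1,move L,goto A. Now: state=A, head=-1, tape[-2..2]=00110 (head:  ^)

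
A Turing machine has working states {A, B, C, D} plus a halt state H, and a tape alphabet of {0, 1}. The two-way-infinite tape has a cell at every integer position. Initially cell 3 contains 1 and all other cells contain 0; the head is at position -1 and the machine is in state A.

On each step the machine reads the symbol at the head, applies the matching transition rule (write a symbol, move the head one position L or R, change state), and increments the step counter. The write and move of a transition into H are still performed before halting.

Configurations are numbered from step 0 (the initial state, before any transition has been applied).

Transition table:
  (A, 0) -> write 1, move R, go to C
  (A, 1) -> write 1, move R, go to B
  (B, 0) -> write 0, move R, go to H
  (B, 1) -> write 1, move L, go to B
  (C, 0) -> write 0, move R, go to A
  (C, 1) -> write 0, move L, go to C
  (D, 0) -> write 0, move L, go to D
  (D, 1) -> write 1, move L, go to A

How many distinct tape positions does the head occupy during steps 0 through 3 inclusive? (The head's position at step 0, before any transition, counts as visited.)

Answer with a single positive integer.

Step 1: in state A at pos -1, read 0 -> (A,0)->write 1,move R,goto C. Now: state=C, head=0, tape[-2..4]=0100010 (head:   ^)
Step 2: in state C at pos 0, read 0 -> (C,0)->write 0,move R,goto A. Now: state=A, head=1, tape[-2..4]=0100010 (head:    ^)
Step 3: in state A at pos 1, read 0 -> (A,0)->write 1,move R,goto C. Now: state=C, head=2, tape[-2..4]=0101010 (head:     ^)
Head positions at steps 0..3: starting at -1, distinct positions visited = {-1, 0, 1, 2} -> 4 position(s)

Answer: 4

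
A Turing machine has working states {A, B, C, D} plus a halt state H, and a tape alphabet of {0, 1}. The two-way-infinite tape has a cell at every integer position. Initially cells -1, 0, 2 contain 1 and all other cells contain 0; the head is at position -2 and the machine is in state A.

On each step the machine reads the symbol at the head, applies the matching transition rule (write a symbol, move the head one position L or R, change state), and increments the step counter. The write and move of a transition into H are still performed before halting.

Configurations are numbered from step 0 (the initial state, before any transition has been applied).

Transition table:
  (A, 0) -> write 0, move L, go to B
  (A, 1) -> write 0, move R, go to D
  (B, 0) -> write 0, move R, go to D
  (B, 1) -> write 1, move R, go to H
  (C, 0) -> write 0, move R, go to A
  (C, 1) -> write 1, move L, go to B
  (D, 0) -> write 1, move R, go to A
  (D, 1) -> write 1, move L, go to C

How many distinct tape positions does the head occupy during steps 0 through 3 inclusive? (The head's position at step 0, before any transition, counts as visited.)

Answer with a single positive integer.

Step 1: in state A at pos -2, read 0 -> (A,0)->write 0,move L,goto B. Now: state=B, head=-3, tape[-4..3]=00011010 (head:  ^)
Step 2: in state B at pos -3, read 0 -> (B,0)->write 0,move R,goto D. Now: state=D, head=-2, tape[-4..3]=00011010 (head:   ^)
Step 3: in state D at pos -2, read 0 -> (D,0)->write 1,move R,goto A. Now: state=A, head=-1, tape[-4..3]=00111010 (head:    ^)
Head positions at steps 0..3: starting at -2, distinct positions visited = {-3, -2, -1} -> 3 position(s)

Answer: 3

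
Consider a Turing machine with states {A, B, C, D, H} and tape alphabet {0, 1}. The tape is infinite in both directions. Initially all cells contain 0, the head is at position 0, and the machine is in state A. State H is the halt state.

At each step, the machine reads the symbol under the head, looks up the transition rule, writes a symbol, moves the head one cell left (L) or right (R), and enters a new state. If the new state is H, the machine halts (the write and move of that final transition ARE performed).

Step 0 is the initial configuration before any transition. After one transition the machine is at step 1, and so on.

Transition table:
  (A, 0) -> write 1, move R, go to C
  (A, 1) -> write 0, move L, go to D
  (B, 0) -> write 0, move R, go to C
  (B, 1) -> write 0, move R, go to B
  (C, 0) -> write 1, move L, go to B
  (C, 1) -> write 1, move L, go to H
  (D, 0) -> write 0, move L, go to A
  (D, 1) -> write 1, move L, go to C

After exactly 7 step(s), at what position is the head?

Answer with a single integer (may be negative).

Answer: 3

Derivation:
Step 1: in state A at pos 0, read 0 -> (A,0)->write 1,move R,goto C. Now: state=C, head=1, tape[-1..2]=0100 (head:   ^)
Step 2: in state C at pos 1, read 0 -> (C,0)->write 1,move L,goto B. Now: state=B, head=0, tape[-1..2]=0110 (head:  ^)
Step 3: in state B at pos 0, read 1 -> (B,1)->write 0,move R,goto B. Now: state=B, head=1, tape[-1..2]=0010 (head:   ^)
Step 4: in state B at pos 1, read 1 -> (B,1)->write 0,move R,goto B. Now: state=B, head=2, tape[-1..3]=00000 (head:    ^)
Step 5: in state B at pos 2, read 0 -> (B,0)->write 0,move R,goto C. Now: state=C, head=3, tape[-1..4]=000000 (head:     ^)
Step 6: in state C at pos 3, read 0 -> (C,0)->write 1,move L,goto B. Now: state=B, head=2, tape[-1..4]=000010 (head:    ^)
Step 7: in state B at pos 2, read 0 -> (B,0)->write 0,move R,goto C. Now: state=C, head=3, tape[-1..4]=000010 (head:     ^)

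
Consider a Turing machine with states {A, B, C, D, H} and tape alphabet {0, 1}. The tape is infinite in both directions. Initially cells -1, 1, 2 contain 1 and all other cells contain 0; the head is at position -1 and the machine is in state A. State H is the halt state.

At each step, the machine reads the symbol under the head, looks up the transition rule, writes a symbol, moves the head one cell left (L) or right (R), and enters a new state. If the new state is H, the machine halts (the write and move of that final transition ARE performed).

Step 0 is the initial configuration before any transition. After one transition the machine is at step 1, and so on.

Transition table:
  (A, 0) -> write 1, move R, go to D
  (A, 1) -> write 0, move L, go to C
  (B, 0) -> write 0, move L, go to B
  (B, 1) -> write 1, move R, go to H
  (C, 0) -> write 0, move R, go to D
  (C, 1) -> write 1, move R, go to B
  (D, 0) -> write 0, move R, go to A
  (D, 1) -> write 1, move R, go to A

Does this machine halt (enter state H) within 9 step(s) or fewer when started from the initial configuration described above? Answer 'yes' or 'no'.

Answer: yes

Derivation:
Step 1: in state A at pos -1, read 1 -> (A,1)->write 0,move L,goto C. Now: state=C, head=-2, tape[-3..3]=0000110 (head:  ^)
Step 2: in state C at pos -2, read 0 -> (C,0)->write 0,move R,goto D. Now: state=D, head=-1, tape[-3..3]=0000110 (head:   ^)
Step 3: in state D at pos -1, read 0 -> (D,0)->write 0,move R,goto A. Now: state=A, head=0, tape[-3..3]=0000110 (head:    ^)
Step 4: in state A at pos 0, read 0 -> (A,0)->write 1,move R,goto D. Now: state=D, head=1, tape[-3..3]=0001110 (head:     ^)
Step 5: in state D at pos 1, read 1 -> (D,1)->write 1,move R,goto A. Now: state=A, head=2, tape[-3..3]=0001110 (head:      ^)
Step 6: in state A at pos 2, read 1 -> (A,1)->write 0,move L,goto C. Now: state=C, head=1, tape[-3..3]=0001100 (head:     ^)
Step 7: in state C at pos 1, read 1 -> (C,1)->write 1,move R,goto B. Now: state=B, head=2, tape[-3..3]=0001100 (head:      ^)
Step 8: in state B at pos 2, read 0 -> (B,0)->write 0,move L,goto B. Now: state=B, head=1, tape[-3..3]=0001100 (head:     ^)
Step 9: in state B at pos 1, read 1 -> (B,1)->write 1,move R,goto H. Now: state=H, head=2, tape[-3..3]=0001100 (head:      ^)
State H reached at step 9; 9 <= 9 -> yes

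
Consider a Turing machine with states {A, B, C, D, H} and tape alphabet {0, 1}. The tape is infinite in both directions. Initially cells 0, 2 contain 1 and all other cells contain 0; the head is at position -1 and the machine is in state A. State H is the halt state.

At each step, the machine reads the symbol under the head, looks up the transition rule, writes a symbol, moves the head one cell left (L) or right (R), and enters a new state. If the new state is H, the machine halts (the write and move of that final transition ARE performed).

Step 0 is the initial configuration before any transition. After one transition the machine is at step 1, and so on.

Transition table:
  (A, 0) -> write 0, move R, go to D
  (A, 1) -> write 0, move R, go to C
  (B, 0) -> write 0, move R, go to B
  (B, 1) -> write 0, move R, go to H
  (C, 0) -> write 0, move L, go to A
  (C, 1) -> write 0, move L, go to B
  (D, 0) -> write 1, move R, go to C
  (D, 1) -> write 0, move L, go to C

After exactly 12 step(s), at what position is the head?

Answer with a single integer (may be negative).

Step 1: in state A at pos -1, read 0 -> (A,0)->write 0,move R,goto D. Now: state=D, head=0, tape[-2..3]=001010 (head:   ^)
Step 2: in state D at pos 0, read 1 -> (D,1)->write 0,move L,goto C. Now: state=C, head=-1, tape[-2..3]=000010 (head:  ^)
Step 3: in state C at pos -1, read 0 -> (C,0)->write 0,move L,goto A. Now: state=A, head=-2, tape[-3..3]=0000010 (head:  ^)
Step 4: in state A at pos -2, read 0 -> (A,0)->write 0,move R,goto D. Now: state=D, head=-1, tape[-3..3]=0000010 (head:   ^)
Step 5: in state D at pos -1, read 0 -> (D,0)->write 1,move R,goto C. Now: state=C, head=0, tape[-3..3]=0010010 (head:    ^)
Step 6: in state C at pos 0, read 0 -> (C,0)->write 0,move L,goto A. Now: state=A, head=-1, tape[-3..3]=0010010 (head:   ^)
Step 7: in state A at pos -1, read 1 -> (A,1)->write 0,move R,goto C. Now: state=C, head=0, tape[-3..3]=0000010 (head:    ^)
Step 8: in state C at pos 0, read 0 -> (C,0)->write 0,move L,goto A. Now: state=A, head=-1, tape[-3..3]=0000010 (head:   ^)
Step 9: in state A at pos -1, read 0 -> (A,0)->write 0,move R,goto D. Now: state=D, head=0, tape[-3..3]=0000010 (head:    ^)
Step 10: in state D at pos 0, read 0 -> (D,0)->write 1,move R,goto C. Now: state=C, head=1, tape[-3..3]=0001010 (head:     ^)
Step 11: in state C at pos 1, read 0 -> (C,0)->write 0,move L,goto A. Now: state=A, head=0, tape[-3..3]=0001010 (head:    ^)
Step 12: in state A at pos 0, read 1 -> (A,1)->write 0,move R,goto C. Now: state=C, head=1, tape[-3..3]=0000010 (head:     ^)

Answer: 1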